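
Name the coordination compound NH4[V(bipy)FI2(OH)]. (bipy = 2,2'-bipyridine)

ammonium (2,2'-bipyridine)fluorohydroxodiiodovanadate(III)

The 1 ammonium counter-ion carries a total charge of +1, so each complex ion is 1−.
Ligand charges: 1×hydroxo (-1 each), 1×fluoro (-1 each), 2×iodo (-1 each), 1×2,2'-bipyridine (neutral); total -4. So V + (-4) = 1−, giving V = +3.
Ligands are named alphabetically: bipyridine before fluoro before hydroxo before iodo.
The complex ion is anionic, so vanadium takes the -ate form vanadate(III).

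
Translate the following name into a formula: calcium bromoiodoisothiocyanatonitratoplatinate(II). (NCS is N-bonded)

Ca[PtBrI(NCS)(NO3)]

Ligands: 1 iodo (I, -1), 1 bromo (Br, -1), 1 isothiocyanato (NCS, -1), 1 nitrato (NO3, -1). Ligand charge sum = -4.
With Pt in oxidation state +2, the complex ion is [Pt...]^2−.
Charge balance with calcium (+2) requires 1 complex ion per 1 calcium.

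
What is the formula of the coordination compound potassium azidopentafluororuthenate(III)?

K3[RuF5(N3)]

Ligands: 1 azido (N3, -1), 5 fluoro (F, -1). Ligand charge sum = -6.
With Ru in oxidation state +3, the complex ion is [Ru...]^3−.
Charge balance with potassium (+1) requires 1 complex ion per 3 potassium.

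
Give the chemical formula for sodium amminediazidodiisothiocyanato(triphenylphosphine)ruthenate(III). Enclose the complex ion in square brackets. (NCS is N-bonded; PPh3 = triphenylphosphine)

Ligands: 1 ammine (NH3, neutral), 2 azido (N3, -1), 2 isothiocyanato (NCS, -1), 1 triphenylphosphine (PPh3, neutral). Ligand charge sum = -4.
With Ru in oxidation state +3, the complex ion is [Ru...]^1−.
Charge balance with sodium (+1) requires 1 complex ion per 1 sodium.

Na[Ru(N3)2(NCS)2(NH3)(PPh3)]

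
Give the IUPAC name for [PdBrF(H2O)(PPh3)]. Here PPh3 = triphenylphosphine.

There is no counter-ion, so the complex is neutral overall.
Ligand charges: 1×bromo (-1 each), 1×triphenylphosphine (neutral), 1×fluoro (-1 each), 1×aqua (neutral); total -2. So Pd + (-2) = 0, giving Pd = +2.
Ligands are named alphabetically: aqua before bromo before fluoro before triphenylphosphine.

aquabromofluoro(triphenylphosphine)palladium(II)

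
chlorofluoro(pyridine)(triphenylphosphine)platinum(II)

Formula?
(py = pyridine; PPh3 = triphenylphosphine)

[PtClF(PPh3)(py)]

Ligands: 1 chloro (Cl, -1), 1 pyridine (py, neutral), 1 fluoro (F, -1), 1 triphenylphosphine (PPh3, neutral). Ligand charge sum = -2.
With Pt in oxidation state +2, the complex ion is [Pt...].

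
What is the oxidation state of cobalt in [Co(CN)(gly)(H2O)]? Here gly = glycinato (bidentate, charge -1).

No counter-ion: the bracketed complex is neutral.
Ligand charges: 1×H2O neutral; 1×gly = -1; 1×CN = -1; sum -2.
Co + (-2) = 0 ⇒ Co is +2.

+2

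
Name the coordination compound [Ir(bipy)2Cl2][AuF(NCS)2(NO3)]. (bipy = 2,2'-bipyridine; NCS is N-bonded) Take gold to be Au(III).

bis(2,2'-bipyridine)dichloroiridium(III) fluorodiisothiocyanatonitratoaurate(III)

Both ions are complex: the cation is named first with the plain metal name, the anion second with the -ate form; each ion's ligands are alphabetised independently.
Au is given as +3; the anion's ligand charges sum to -4, so the complex anion is 1−.
A 1:1 salt means the cation carries the equal and opposite charge, 1+.
Cation: ligand charges sum to -2; for the ion to be 1+, Ir = +3.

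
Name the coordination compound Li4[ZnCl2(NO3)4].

The 4 lithium counter-ions carry a total charge of +4, so each complex ion is 4−.
Ligand charges: 4×nitrato (-1 each), 2×chloro (-1 each); total -6. So Zn + (-6) = 4−, giving Zn = +2.
Ligands are named alphabetically: chloro before nitrato.
The complex ion is anionic, so zinc takes the -ate form zincate(II).

lithium dichlorotetranitratozincate(II)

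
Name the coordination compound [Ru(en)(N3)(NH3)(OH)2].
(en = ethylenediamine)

ammineazido(ethylenediamine)dihydroxoruthenium(III)

There is no counter-ion, so the complex is neutral overall.
Ligand charges: 1×azido (-1 each), 1×ammine (neutral), 2×hydroxo (-1 each), 1×ethylenediamine (neutral); total -3. So Ru + (-3) = 0, giving Ru = +3.
Ligands are named alphabetically: ammine before azido before ethylenediamine before hydroxo.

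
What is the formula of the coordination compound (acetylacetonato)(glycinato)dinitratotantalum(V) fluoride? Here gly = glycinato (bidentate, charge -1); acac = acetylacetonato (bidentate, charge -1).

[Ta(acac)(gly)(NO3)2]F

Ligands: 1 glycinato (gly, -1), 1 acetylacetonato (acac, -1), 2 nitrato (NO3, -1). Ligand charge sum = -4.
Charge balance with fluoride (-1) requires 1 complex ion per 1 fluoride.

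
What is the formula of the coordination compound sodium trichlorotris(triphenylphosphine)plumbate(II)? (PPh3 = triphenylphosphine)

Na[PbCl3(PPh3)3]

Ligands: 3 triphenylphosphine (PPh3, neutral), 3 chloro (Cl, -1). Ligand charge sum = -3.
Charge balance with sodium (+1) requires 1 complex ion per 1 sodium.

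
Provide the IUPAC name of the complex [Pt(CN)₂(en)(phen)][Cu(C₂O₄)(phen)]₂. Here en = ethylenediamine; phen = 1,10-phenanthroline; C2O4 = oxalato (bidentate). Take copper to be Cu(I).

dicyano(ethylenediamine)(1,10-phenanthroline)platinum(IV) oxalato(1,10-phenanthroline)cuprate(I)

Both ions are complex: the cation is named first with the plain metal name, the anion second with the -ate form; each ion's ligands are alphabetised independently.
Cu is given as +1; the anion's ligand charges sum to -2, so the complex anion is 1−.
With 2 anions per cation, the cation must be 2×1 = 2+.
Cation: ligand charges sum to -2; for the ion to be 2+, Pt = +4.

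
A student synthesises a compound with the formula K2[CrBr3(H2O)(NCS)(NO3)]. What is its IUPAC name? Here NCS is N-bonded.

The 2 potassium counter-ions carry a total charge of +2, so each complex ion is 2−.
Ligand charges: 1×nitrato (-1 each), 3×bromo (-1 each), 1×aqua (neutral), 1×isothiocyanato (-1 each); total -5. So Cr + (-5) = 2−, giving Cr = +3.
Ligands are named alphabetically: aqua before bromo before isothiocyanato before nitrato.
The complex ion is anionic, so chromium takes the -ate form chromate(III).

potassium aquatribromoisothiocyanatonitratochromate(III)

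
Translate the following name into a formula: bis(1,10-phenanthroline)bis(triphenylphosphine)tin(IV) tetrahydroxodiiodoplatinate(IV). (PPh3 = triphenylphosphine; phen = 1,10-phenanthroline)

[Sn(phen)2(PPh3)2][PtI2(OH)4]2

Cation [Sn…]: ligand charges 0, Sn(IV) ⇒ ion charge 4+.
Anion [Pt…]: ligand charges -6, Pt(IV) ⇒ ion charge 2−.
One 4+ cation requires 2 of the 2− anion.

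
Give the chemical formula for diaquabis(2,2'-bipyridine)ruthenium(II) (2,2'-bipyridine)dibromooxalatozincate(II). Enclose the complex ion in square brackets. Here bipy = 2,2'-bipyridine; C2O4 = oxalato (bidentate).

[Ru(bipy)2(H2O)2][Zn(bipy)Br2(C2O4)]

Cation [Ru…]: ligand charges 0, Ru(II) ⇒ ion charge 2+.
Anion [Zn…]: ligand charges -4, Zn(II) ⇒ ion charge 2−.
One 2+ cation balances one 2− anion.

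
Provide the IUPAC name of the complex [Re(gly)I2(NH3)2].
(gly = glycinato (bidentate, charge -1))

There is no counter-ion, so the complex is neutral overall.
Ligand charges: 2×ammine (neutral), 2×iodo (-1 each), 1×glycinato (-1 each); total -3. So Re + (-3) = 0, giving Re = +3.
Ligands are named alphabetically: ammine before glycinato before iodo.

diammine(glycinato)diiodorhenium(III)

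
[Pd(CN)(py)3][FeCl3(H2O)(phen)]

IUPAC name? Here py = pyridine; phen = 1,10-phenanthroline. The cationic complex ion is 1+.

The complex cation is given as 1+; its ligand charges sum to -1, so Pd = +2.
A 1:1 salt means the anion carries the equal and opposite charge, 1−.
Anion: ligand charges sum to -3; for the ion to be 1−, Fe = +2.

cyanotris(pyridine)palladium(II) aquatrichloro(1,10-phenanthroline)ferrate(II)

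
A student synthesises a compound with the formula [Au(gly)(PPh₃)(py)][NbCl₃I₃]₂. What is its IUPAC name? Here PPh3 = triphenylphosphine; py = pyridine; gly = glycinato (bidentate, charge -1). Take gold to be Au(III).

Both ions are complex: the cation is named first with the plain metal name, the anion second with the -ate form; each ion's ligands are alphabetised independently.
Au is given as +3; the cation's ligand charges sum to -1, so the complex cation is 2+.
With 2 anions per cation, each anion must be 2/2 = 1−.
Anion: ligand charges sum to -6; for the ion to be 1−, Nb = +5.

(glycinato)(pyridine)(triphenylphosphine)gold(III) trichlorotriiodoniobate(V)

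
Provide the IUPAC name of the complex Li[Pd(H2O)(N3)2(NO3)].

The 1 lithium counter-ion carries a total charge of +1, so each complex ion is 1−.
Ligand charges: 2×azido (-1 each), 1×nitrato (-1 each), 1×aqua (neutral); total -3. So Pd + (-3) = 1−, giving Pd = +2.
Ligands are named alphabetically: aqua before azido before nitrato.
The complex ion is anionic, so palladium takes the -ate form palladate(II).

lithium aquadiazidonitratopalladate(II)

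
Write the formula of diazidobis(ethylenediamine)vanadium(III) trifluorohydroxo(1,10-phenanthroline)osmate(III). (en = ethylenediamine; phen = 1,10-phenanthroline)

[V(en)2(N3)2][OsF3(OH)(phen)]

Cation [V…]: ligand charges -2, V(III) ⇒ ion charge 1+.
Anion [Os…]: ligand charges -4, Os(III) ⇒ ion charge 1−.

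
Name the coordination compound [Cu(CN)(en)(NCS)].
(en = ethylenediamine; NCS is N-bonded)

There is no counter-ion, so the complex is neutral overall.
Ligand charges: 1×ethylenediamine (neutral), 1×cyano (-1 each), 1×isothiocyanato (-1 each); total -2. So Cu + (-2) = 0, giving Cu = +2.
Ligands are named alphabetically: cyano before ethylenediamine before isothiocyanato.

cyano(ethylenediamine)isothiocyanatocopper(II)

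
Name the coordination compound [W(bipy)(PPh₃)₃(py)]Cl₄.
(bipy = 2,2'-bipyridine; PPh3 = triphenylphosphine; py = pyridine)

(2,2'-bipyridine)(pyridine)tris(triphenylphosphine)tungsten(IV) chloride

The 4 chloride counter-ions carry a total charge of -4, so each complex ion is 4+.
Ligand charges: 1×2,2'-bipyridine (neutral), 3×triphenylphosphine (neutral), 1×pyridine (neutral); total 0. So W + (0) = 4+, giving W = +4.
Ligands are named alphabetically: bipyridine before pyridine before triphenylphosphine.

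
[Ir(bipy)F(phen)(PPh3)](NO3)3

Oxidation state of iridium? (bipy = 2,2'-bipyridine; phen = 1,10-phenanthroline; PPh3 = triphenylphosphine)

3 nitrate outside the brackets (-1 each) → the complex ion is 3+.
Ligand charges: 1×bipy neutral; 1×phen neutral; 1×PPh3 neutral; 1×F = -1; sum -1.
Ir + (-1) = 3+ ⇒ Ir is +4.

+4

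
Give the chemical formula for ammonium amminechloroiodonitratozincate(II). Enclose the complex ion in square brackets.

Ligands: 1 ammine (NH3, neutral), 1 iodo (I, -1), 1 chloro (Cl, -1), 1 nitrato (NO3, -1). Ligand charge sum = -3.
With Zn in oxidation state +2, the complex ion is [Zn...]^1−.
Charge balance with ammonium (+1) requires 1 complex ion per 1 ammonium.

NH4[ZnClI(NH3)(NO3)]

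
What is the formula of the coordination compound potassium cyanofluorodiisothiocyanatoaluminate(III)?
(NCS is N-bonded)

K[Al(CN)F(NCS)2]

Ligands: 1 fluoro (F, -1), 1 cyano (CN, -1), 2 isothiocyanato (NCS, -1). Ligand charge sum = -4.
With Al in oxidation state +3, the complex ion is [Al...]^1−.
Charge balance with potassium (+1) requires 1 complex ion per 1 potassium.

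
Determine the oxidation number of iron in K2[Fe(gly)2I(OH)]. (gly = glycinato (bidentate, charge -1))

+2

2 potassium outside the brackets (+1 each) → the complex ion is 2−.
Ligand charges: 2×gly = -2; 1×I = -1; 1×OH = -1; sum -4.
Fe + (-4) = 2− ⇒ Fe is +2.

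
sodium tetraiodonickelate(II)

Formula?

Ligands: 4 iodo (I, -1). Ligand charge sum = -4.
With Ni in oxidation state +2, the complex ion is [Ni...]^2−.
Charge balance with sodium (+1) requires 1 complex ion per 2 sodium.

Na2[NiI4]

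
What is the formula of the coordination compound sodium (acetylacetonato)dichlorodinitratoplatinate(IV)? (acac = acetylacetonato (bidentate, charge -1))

Ligands: 1 acetylacetonato (acac, -1), 2 chloro (Cl, -1), 2 nitrato (NO3, -1). Ligand charge sum = -5.
With Pt in oxidation state +4, the complex ion is [Pt...]^1−.
Charge balance with sodium (+1) requires 1 complex ion per 1 sodium.

Na[Pt(acac)Cl2(NO3)2]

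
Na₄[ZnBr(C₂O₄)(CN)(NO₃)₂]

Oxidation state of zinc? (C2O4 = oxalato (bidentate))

+2

4 sodium outside the brackets (+1 each) → the complex ion is 4−.
Ligand charges: 1×Br = -1; 1×C2O4 = -2; 2×NO3 = -2; 1×CN = -1; sum -6.
Zn + (-6) = 4− ⇒ Zn is +2.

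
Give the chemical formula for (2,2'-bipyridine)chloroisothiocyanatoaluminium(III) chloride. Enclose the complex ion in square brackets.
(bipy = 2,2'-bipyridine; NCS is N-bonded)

Ligands: 1 chloro (Cl, -1), 1 2,2'-bipyridine (bipy, neutral), 1 isothiocyanato (NCS, -1). Ligand charge sum = -2.
With Al in oxidation state +3, the complex ion is [Al...]^1+.
Charge balance with chloride (-1) requires 1 complex ion per 1 chloride.

[Al(bipy)Cl(NCS)]Cl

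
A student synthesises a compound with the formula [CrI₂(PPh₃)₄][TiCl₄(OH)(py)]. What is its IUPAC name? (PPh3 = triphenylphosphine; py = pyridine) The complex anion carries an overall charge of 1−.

The complex anion is given as 1−; its ligand charges sum to -5, so Ti = +4.
A 1:1 salt means the cation carries the equal and opposite charge, 1+.
Cation: ligand charges sum to -2; for the ion to be 1+, Cr = +3.

diiodotetrakis(triphenylphosphine)chromium(III) tetrachlorohydroxo(pyridine)titanate(IV)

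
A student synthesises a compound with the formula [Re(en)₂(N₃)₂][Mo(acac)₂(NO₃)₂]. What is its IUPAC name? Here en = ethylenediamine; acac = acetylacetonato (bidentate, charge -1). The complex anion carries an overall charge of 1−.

Both ions are complex: the cation is named first with the plain metal name, the anion second with the -ate form; each ion's ligands are alphabetised independently.
The complex anion is given as 1−; its ligand charges sum to -4, so Mo = +3.
A 1:1 salt means the cation carries the equal and opposite charge, 1+.
Cation: ligand charges sum to -2; for the ion to be 1+, Re = +3.

diazidobis(ethylenediamine)rhenium(III) bis(acetylacetonato)dinitratomolybdate(III)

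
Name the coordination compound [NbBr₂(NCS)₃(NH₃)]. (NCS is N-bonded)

amminedibromotriisothiocyanatoniobium(V)

There is no counter-ion, so the complex is neutral overall.
Ligand charges: 1×ammine (neutral), 2×bromo (-1 each), 3×isothiocyanato (-1 each); total -5. So Nb + (-5) = 0, giving Nb = +5.
Ligands are named alphabetically: ammine before bromo before isothiocyanato.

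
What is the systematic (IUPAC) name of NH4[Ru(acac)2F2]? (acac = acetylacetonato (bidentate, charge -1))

ammonium bis(acetylacetonato)difluororuthenate(III)

The 1 ammonium counter-ion carries a total charge of +1, so each complex ion is 1−.
Ligand charges: 2×fluoro (-1 each), 2×acetylacetonato (-1 each); total -4. So Ru + (-4) = 1−, giving Ru = +3.
Ligands are named alphabetically: acetylacetonato before fluoro.
The complex ion is anionic, so ruthenium takes the -ate form ruthenate(III).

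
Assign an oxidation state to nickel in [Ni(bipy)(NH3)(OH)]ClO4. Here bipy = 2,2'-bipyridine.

+2

1 perchlorate outside the brackets (-1 each) → the complex ion is 1+.
Ligand charges: 1×NH3 neutral; 1×OH = -1; 1×bipy neutral; sum -1.
Ni + (-1) = 1+ ⇒ Ni is +2.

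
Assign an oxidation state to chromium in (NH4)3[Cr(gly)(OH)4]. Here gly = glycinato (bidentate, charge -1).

+2

3 ammonium outside the brackets (+1 each) → the complex ion is 3−.
Ligand charges: 1×gly = -1; 4×OH = -4; sum -5.
Cr + (-5) = 3− ⇒ Cr is +2.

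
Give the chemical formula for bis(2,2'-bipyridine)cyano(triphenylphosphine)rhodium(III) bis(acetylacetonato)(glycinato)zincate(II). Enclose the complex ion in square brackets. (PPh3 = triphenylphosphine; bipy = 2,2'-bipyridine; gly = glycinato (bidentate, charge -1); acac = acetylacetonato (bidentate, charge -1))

Cation [Rh…]: ligand charges -1, Rh(III) ⇒ ion charge 2+.
Anion [Zn…]: ligand charges -3, Zn(II) ⇒ ion charge 1−.
One 2+ cation requires 2 of the 1− anion.

[Rh(bipy)2(CN)(PPh3)][Zn(acac)2(gly)]2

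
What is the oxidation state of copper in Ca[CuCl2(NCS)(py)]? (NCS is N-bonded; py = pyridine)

1 calcium outside the brackets (+2 each) → the complex ion is 2−.
Ligand charges: 1×NCS = -1; 2×Cl = -2; 1×py neutral; sum -3.
Cu + (-3) = 2− ⇒ Cu is +1.

+1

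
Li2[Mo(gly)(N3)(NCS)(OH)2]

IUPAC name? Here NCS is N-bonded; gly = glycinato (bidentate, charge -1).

The 2 lithium counter-ions carry a total charge of +2, so each complex ion is 2−.
Ligand charges: 1×azido (-1 each), 1×isothiocyanato (-1 each), 2×hydroxo (-1 each), 1×glycinato (-1 each); total -5. So Mo + (-5) = 2−, giving Mo = +3.
Ligands are named alphabetically: azido before glycinato before hydroxo before isothiocyanato.
The complex ion is anionic, so molybdenum takes the -ate form molybdate(III).

lithium azido(glycinato)dihydroxoisothiocyanatomolybdate(III)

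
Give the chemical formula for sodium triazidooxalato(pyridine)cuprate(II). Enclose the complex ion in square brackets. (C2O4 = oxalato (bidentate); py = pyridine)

Ligands: 3 azido (N3, -1), 1 oxalato (C2O4, -2), 1 pyridine (py, neutral). Ligand charge sum = -5.
With Cu in oxidation state +2, the complex ion is [Cu...]^3−.
Charge balance with sodium (+1) requires 1 complex ion per 3 sodium.

Na3[Cu(C2O4)(N3)3(py)]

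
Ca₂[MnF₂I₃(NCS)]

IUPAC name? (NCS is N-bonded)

The 2 calcium counter-ions carry a total charge of +4, so each complex ion is 4−.
Ligand charges: 2×fluoro (-1 each), 3×iodo (-1 each), 1×isothiocyanato (-1 each); total -6. So Mn + (-6) = 4−, giving Mn = +2.
The complex ion is anionic, so manganese takes the -ate form manganate(II).

calcium difluorotriiodoisothiocyanatomanganate(II)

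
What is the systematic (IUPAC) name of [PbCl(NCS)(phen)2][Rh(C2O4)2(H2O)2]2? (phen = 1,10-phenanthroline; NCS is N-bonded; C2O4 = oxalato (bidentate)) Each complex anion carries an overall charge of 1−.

Both ions are complex: the cation is named first with the plain metal name, the anion second with the -ate form; each ion's ligands are alphabetised independently.
The complex anion is given as 1−; its ligand charges sum to -4, so Rh = +3.
With 2 anions per cation, the cation must be 2×1 = 2+.
Cation: ligand charges sum to -2; for the ion to be 2+, Pb = +4.

chloroisothiocyanatobis(1,10-phenanthroline)lead(IV) diaquadioxalatorhodate(III)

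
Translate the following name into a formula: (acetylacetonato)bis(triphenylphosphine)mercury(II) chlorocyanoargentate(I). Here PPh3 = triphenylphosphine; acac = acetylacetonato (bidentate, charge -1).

[Hg(acac)(PPh3)2][AgCl(CN)]

Cation [Hg…]: ligand charges -1, Hg(II) ⇒ ion charge 1+.
Anion [Ag…]: ligand charges -2, Ag(I) ⇒ ion charge 1−.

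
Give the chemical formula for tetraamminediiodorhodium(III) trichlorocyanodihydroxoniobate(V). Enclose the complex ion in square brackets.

Cation [Rh…]: ligand charges -2, Rh(III) ⇒ ion charge 1+.
Anion [Nb…]: ligand charges -6, Nb(V) ⇒ ion charge 1−.
One 1+ cation balances one 1− anion.

[RhI2(NH3)4][NbCl3(CN)(OH)2]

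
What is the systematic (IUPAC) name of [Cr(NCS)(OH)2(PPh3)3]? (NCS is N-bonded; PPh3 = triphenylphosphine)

dihydroxoisothiocyanatotris(triphenylphosphine)chromium(III)

There is no counter-ion, so the complex is neutral overall.
Ligand charges: 1×isothiocyanato (-1 each), 3×triphenylphosphine (neutral), 2×hydroxo (-1 each); total -3. So Cr + (-3) = 0, giving Cr = +3.
Ligands are named alphabetically: hydroxo before isothiocyanato before triphenylphosphine.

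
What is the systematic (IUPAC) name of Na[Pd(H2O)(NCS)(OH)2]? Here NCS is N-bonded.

sodium aquadihydroxoisothiocyanatopalladate(II)

The 1 sodium counter-ion carries a total charge of +1, so each complex ion is 1−.
Ligand charges: 1×isothiocyanato (-1 each), 1×aqua (neutral), 2×hydroxo (-1 each); total -3. So Pd + (-3) = 1−, giving Pd = +2.
The complex ion is anionic, so palladium takes the -ate form palladate(II).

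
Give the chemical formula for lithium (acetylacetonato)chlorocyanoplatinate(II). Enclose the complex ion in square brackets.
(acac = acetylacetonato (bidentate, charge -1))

Li[Pt(acac)Cl(CN)]

Ligands: 1 chloro (Cl, -1), 1 cyano (CN, -1), 1 acetylacetonato (acac, -1). Ligand charge sum = -3.
Charge balance with lithium (+1) requires 1 complex ion per 1 lithium.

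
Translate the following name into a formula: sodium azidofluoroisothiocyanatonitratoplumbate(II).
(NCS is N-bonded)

Na2[PbF(N3)(NCS)(NO3)]

Ligands: 1 nitrato (NO3, -1), 1 fluoro (F, -1), 1 azido (N3, -1), 1 isothiocyanato (NCS, -1). Ligand charge sum = -4.
Charge balance with sodium (+1) requires 1 complex ion per 2 sodium.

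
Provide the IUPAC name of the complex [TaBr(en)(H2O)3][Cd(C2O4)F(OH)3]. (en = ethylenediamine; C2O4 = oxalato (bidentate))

Both ions are complex: the cation is named first with the plain metal name, the anion second with the -ate form; each ion's ligands are alphabetised independently.
Cadmium is always +2 in its complexes; the anion's ligand charges sum to -6, so the complex anion is 4−.
A 1:1 salt means the cation carries the equal and opposite charge, 4+.
Cation: ligand charges sum to -1; for the ion to be 4+, Ta = +5.

triaquabromo(ethylenediamine)tantalum(V) fluorotrihydroxooxalatocadmate(II)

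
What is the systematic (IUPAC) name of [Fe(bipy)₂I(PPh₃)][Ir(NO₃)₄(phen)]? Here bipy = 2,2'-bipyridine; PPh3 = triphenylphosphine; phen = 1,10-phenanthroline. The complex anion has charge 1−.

bis(2,2'-bipyridine)iodo(triphenylphosphine)iron(II) tetranitrato(1,10-phenanthroline)iridate(III)

Both ions are complex: the cation is named first with the plain metal name, the anion second with the -ate form; each ion's ligands are alphabetised independently.
The complex anion is given as 1−; its ligand charges sum to -4, so Ir = +3.
A 1:1 salt means the cation carries the equal and opposite charge, 1+.
Cation: ligand charges sum to -1; for the ion to be 1+, Fe = +2.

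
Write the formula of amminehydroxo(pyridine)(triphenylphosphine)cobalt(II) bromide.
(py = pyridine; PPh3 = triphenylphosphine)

[Co(NH3)(OH)(PPh3)(py)]Br

Ligands: 1 hydroxo (OH, -1), 1 ammine (NH3, neutral), 1 pyridine (py, neutral), 1 triphenylphosphine (PPh3, neutral). Ligand charge sum = -1.
Charge balance with bromide (-1) requires 1 complex ion per 1 bromide.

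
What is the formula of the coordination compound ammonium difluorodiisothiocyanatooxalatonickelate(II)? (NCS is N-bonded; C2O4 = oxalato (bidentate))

(NH4)4[Ni(C2O4)F2(NCS)2]

Ligands: 2 fluoro (F, -1), 2 isothiocyanato (NCS, -1), 1 oxalato (C2O4, -2). Ligand charge sum = -6.
With Ni in oxidation state +2, the complex ion is [Ni...]^4−.
Charge balance with ammonium (+1) requires 1 complex ion per 4 ammonium.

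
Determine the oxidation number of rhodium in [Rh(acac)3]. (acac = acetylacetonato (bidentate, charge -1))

No counter-ion: the bracketed complex is neutral.
Ligand charges: 3×acac = -3; sum -3.
Rh + (-3) = 0 ⇒ Rh is +3.

+3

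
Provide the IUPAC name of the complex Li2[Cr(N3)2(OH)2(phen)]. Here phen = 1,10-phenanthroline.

lithium diazidodihydroxo(1,10-phenanthroline)chromate(II)

The 2 lithium counter-ions carry a total charge of +2, so each complex ion is 2−.
Ligand charges: 2×azido (-1 each), 1×1,10-phenanthroline (neutral), 2×hydroxo (-1 each); total -4. So Cr + (-4) = 2−, giving Cr = +2.
The complex ion is anionic, so chromium takes the -ate form chromate(II).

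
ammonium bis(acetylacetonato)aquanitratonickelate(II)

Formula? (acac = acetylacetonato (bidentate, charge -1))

NH4[Ni(acac)2(H2O)(NO3)]

Ligands: 1 nitrato (NO3, -1), 2 acetylacetonato (acac, -1), 1 aqua (H2O, neutral). Ligand charge sum = -3.
With Ni in oxidation state +2, the complex ion is [Ni...]^1−.
Charge balance with ammonium (+1) requires 1 complex ion per 1 ammonium.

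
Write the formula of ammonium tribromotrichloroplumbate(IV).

Ligands: 3 bromo (Br, -1), 3 chloro (Cl, -1). Ligand charge sum = -6.
Charge balance with ammonium (+1) requires 1 complex ion per 2 ammonium.

(NH4)2[PbBr3Cl3]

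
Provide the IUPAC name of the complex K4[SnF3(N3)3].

potassium triazidotrifluorostannate(II)

The 4 potassium counter-ions carry a total charge of +4, so each complex ion is 4−.
Ligand charges: 3×azido (-1 each), 3×fluoro (-1 each); total -6. So Sn + (-6) = 4−, giving Sn = +2.
Ligands are named alphabetically: azido before fluoro.
The complex ion is anionic, so tin takes the -ate form stannate(II).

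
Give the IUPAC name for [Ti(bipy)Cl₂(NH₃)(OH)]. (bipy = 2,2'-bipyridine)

There is no counter-ion, so the complex is neutral overall.
Ligand charges: 1×ammine (neutral), 1×hydroxo (-1 each), 1×2,2'-bipyridine (neutral), 2×chloro (-1 each); total -3. So Ti + (-3) = 0, giving Ti = +3.
Ligands are named alphabetically: ammine before bipyridine before chloro before hydroxo.

ammine(2,2'-bipyridine)dichlorohydroxotitanium(III)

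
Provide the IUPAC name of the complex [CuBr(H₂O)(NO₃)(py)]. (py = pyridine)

aquabromonitrato(pyridine)copper(II)

There is no counter-ion, so the complex is neutral overall.
Ligand charges: 1×pyridine (neutral), 1×bromo (-1 each), 1×aqua (neutral), 1×nitrato (-1 each); total -2. So Cu + (-2) = 0, giving Cu = +2.
Ligands are named alphabetically: aqua before bromo before nitrato before pyridine.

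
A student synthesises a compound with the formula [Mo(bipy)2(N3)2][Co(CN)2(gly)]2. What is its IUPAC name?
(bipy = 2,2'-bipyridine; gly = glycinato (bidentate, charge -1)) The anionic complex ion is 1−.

The complex anion is given as 1−; its ligand charges sum to -3, so Co = +2.
With 2 anions per cation, the cation must be 2×1 = 2+.
Cation: ligand charges sum to -2; for the ion to be 2+, Mo = +4.

diazidobis(2,2'-bipyridine)molybdenum(IV) dicyano(glycinato)cobaltate(II)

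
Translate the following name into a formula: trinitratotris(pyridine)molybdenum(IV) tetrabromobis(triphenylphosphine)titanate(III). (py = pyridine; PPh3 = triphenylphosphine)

[Mo(NO3)3(py)3][TiBr4(PPh3)2]

Cation [Mo…]: ligand charges -3, Mo(IV) ⇒ ion charge 1+.
Anion [Ti…]: ligand charges -4, Ti(III) ⇒ ion charge 1−.
One 1+ cation balances one 1− anion.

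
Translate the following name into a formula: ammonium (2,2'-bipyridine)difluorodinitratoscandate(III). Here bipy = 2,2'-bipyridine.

NH4[Sc(bipy)F2(NO3)2]

Ligands: 1 2,2'-bipyridine (bipy, neutral), 2 fluoro (F, -1), 2 nitrato (NO3, -1). Ligand charge sum = -4.
With Sc in oxidation state +3, the complex ion is [Sc...]^1−.
Charge balance with ammonium (+1) requires 1 complex ion per 1 ammonium.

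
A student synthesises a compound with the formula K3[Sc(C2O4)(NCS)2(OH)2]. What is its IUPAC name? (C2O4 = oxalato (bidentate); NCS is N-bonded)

potassium dihydroxodiisothiocyanatooxalatoscandate(III)

The 3 potassium counter-ions carry a total charge of +3, so each complex ion is 3−.
Ligand charges: 2×hydroxo (-1 each), 1×oxalato (-2 each), 2×isothiocyanato (-1 each); total -6. So Sc + (-6) = 3−, giving Sc = +3.
The complex ion is anionic, so scandium takes the -ate form scandate(III).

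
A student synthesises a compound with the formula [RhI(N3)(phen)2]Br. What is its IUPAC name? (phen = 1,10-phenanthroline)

The 1 bromide counter-ion carries a total charge of -1, so each complex ion is 1+.
Ligand charges: 1×iodo (-1 each), 1×azido (-1 each), 2×1,10-phenanthroline (neutral); total -2. So Rh + (-2) = 1+, giving Rh = +3.
Ligands are named alphabetically: azido before iodo before phenanthroline.

azidoiodobis(1,10-phenanthroline)rhodium(III) bromide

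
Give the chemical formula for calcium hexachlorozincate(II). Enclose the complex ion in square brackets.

Ligands: 6 chloro (Cl, -1). Ligand charge sum = -6.
Charge balance with calcium (+2) requires 1 complex ion per 2 calcium.

Ca2[ZnCl6]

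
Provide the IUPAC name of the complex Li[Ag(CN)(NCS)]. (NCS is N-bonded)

The 1 lithium counter-ion carries a total charge of +1, so each complex ion is 1−.
Ligand charges: 1×cyano (-1 each), 1×isothiocyanato (-1 each); total -2. So Ag + (-2) = 1−, giving Ag = +1.
The complex ion is anionic, so silver takes the -ate form argentate(I).

lithium cyanoisothiocyanatoargentate(I)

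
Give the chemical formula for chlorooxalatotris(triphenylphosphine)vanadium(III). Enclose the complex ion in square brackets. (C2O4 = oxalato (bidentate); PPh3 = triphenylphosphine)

Ligands: 1 chloro (Cl, -1), 1 oxalato (C2O4, -2), 3 triphenylphosphine (PPh3, neutral). Ligand charge sum = -3.
With V in oxidation state +3, the complex ion is [V...].

[V(C2O4)Cl(PPh3)3]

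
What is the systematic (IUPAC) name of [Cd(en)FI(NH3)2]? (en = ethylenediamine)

diammine(ethylenediamine)fluoroiodocadmium(II)

There is no counter-ion, so the complex is neutral overall.
Ligand charges: 1×iodo (-1 each), 2×ammine (neutral), 1×fluoro (-1 each), 1×ethylenediamine (neutral); total -2. So Cd + (-2) = 0, giving Cd = +2.
Ligands are named alphabetically: ammine before ethylenediamine before fluoro before iodo.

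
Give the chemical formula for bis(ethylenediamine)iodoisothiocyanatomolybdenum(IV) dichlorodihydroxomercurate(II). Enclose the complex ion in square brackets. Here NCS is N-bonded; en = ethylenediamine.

[Mo(en)2I(NCS)][HgCl2(OH)2]

Cation [Mo…]: ligand charges -2, Mo(IV) ⇒ ion charge 2+.
Anion [Hg…]: ligand charges -4, Hg(II) ⇒ ion charge 2−.
One 2+ cation balances one 2− anion.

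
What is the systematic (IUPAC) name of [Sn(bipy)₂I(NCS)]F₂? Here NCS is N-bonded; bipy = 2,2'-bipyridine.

bis(2,2'-bipyridine)iodoisothiocyanatotin(IV) fluoride

The 2 fluoride counter-ions carry a total charge of -2, so each complex ion is 2+.
Ligand charges: 1×isothiocyanato (-1 each), 1×iodo (-1 each), 2×2,2'-bipyridine (neutral); total -2. So Sn + (-2) = 2+, giving Sn = +4.
Ligands are named alphabetically: bipyridine before iodo before isothiocyanato.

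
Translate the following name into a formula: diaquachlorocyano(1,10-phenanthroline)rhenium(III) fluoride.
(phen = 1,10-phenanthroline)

[ReCl(CN)(H2O)2(phen)]F

Ligands: 1 1,10-phenanthroline (phen, neutral), 1 chloro (Cl, -1), 1 cyano (CN, -1), 2 aqua (H2O, neutral). Ligand charge sum = -2.
With Re in oxidation state +3, the complex ion is [Re...]^1+.
Charge balance with fluoride (-1) requires 1 complex ion per 1 fluoride.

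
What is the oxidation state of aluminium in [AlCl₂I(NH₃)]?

No counter-ion: the bracketed complex is neutral.
Ligand charges: 1×NH3 neutral; 1×I = -1; 2×Cl = -2; sum -3.
Al + (-3) = 0 ⇒ Al is +3.

+3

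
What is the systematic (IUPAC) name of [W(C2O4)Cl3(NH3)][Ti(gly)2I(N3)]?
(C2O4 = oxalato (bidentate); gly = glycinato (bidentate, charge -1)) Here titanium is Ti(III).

amminetrichlorooxalatotungsten(VI) azidobis(glycinato)iodotitanate(III)

Both ions are complex: the cation is named first with the plain metal name, the anion second with the -ate form; each ion's ligands are alphabetised independently.
Ti is given as +3; the anion's ligand charges sum to -4, so the complex anion is 1−.
A 1:1 salt means the cation carries the equal and opposite charge, 1+.
Cation: ligand charges sum to -5; for the ion to be 1+, W = +6.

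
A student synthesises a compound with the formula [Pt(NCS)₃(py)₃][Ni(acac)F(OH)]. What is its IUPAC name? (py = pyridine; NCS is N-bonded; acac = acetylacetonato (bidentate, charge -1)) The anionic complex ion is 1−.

triisothiocyanatotris(pyridine)platinum(IV) (acetylacetonato)fluorohydroxonickelate(II)

Both ions are complex: the cation is named first with the plain metal name, the anion second with the -ate form; each ion's ligands are alphabetised independently.
The complex anion is given as 1−; its ligand charges sum to -3, so Ni = +2.
A 1:1 salt means the cation carries the equal and opposite charge, 1+.
Cation: ligand charges sum to -3; for the ion to be 1+, Pt = +4.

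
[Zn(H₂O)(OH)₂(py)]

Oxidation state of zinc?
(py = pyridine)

No counter-ion: the bracketed complex is neutral.
Ligand charges: 1×H2O neutral; 1×py neutral; 2×OH = -2; sum -2.
Zn + (-2) = 0 ⇒ Zn is +2.

+2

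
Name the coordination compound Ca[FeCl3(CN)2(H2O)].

calcium aquatrichlorodicyanoferrate(III)

The 1 calcium counter-ion carries a total charge of +2, so each complex ion is 2−.
Ligand charges: 1×aqua (neutral), 3×chloro (-1 each), 2×cyano (-1 each); total -5. So Fe + (-5) = 2−, giving Fe = +3.
The complex ion is anionic, so iron takes the -ate form ferrate(III).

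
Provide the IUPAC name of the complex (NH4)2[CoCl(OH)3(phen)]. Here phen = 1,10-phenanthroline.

The 2 ammonium counter-ions carry a total charge of +2, so each complex ion is 2−.
Ligand charges: 3×hydroxo (-1 each), 1×1,10-phenanthroline (neutral), 1×chloro (-1 each); total -4. So Co + (-4) = 2−, giving Co = +2.
The complex ion is anionic, so cobalt takes the -ate form cobaltate(II).

ammonium chlorotrihydroxo(1,10-phenanthroline)cobaltate(II)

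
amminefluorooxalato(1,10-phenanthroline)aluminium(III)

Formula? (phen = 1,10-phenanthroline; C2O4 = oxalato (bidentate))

Ligands: 1 1,10-phenanthroline (phen, neutral), 1 fluoro (F, -1), 1 ammine (NH3, neutral), 1 oxalato (C2O4, -2). Ligand charge sum = -3.
With Al in oxidation state +3, the complex ion is [Al...].

[Al(C2O4)F(NH3)(phen)]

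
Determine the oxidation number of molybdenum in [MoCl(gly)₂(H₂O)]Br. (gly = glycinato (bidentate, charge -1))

+4

1 bromide outside the brackets (-1 each) → the complex ion is 1+.
Ligand charges: 1×H2O neutral; 2×gly = -2; 1×Cl = -1; sum -3.
Mo + (-3) = 1+ ⇒ Mo is +4.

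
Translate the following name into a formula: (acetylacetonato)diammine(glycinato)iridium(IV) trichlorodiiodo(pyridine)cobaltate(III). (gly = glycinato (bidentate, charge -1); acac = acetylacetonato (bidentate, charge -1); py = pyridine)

Cation [Ir…]: ligand charges -2, Ir(IV) ⇒ ion charge 2+.
Anion [Co…]: ligand charges -5, Co(III) ⇒ ion charge 2−.

[Ir(acac)(gly)(NH3)2][CoCl3I2(py)]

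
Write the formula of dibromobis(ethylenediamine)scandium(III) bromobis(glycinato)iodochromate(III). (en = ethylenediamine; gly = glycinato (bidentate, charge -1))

Cation [Sc…]: ligand charges -2, Sc(III) ⇒ ion charge 1+.
Anion [Cr…]: ligand charges -4, Cr(III) ⇒ ion charge 1−.

[ScBr2(en)2][CrBr(gly)2I]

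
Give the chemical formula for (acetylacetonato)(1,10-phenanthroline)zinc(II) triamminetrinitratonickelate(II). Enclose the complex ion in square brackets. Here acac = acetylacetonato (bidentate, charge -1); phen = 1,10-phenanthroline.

Cation [Zn…]: ligand charges -1, Zn(II) ⇒ ion charge 1+.
Anion [Ni…]: ligand charges -3, Ni(II) ⇒ ion charge 1−.
One 1+ cation balances one 1− anion.

[Zn(acac)(phen)][Ni(NH3)3(NO3)3]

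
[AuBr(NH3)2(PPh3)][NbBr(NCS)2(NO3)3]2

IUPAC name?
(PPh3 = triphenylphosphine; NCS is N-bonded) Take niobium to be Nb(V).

Both ions are complex: the cation is named first with the plain metal name, the anion second with the -ate form; each ion's ligands are alphabetised independently.
Nb is given as +5; the anion's ligand charges sum to -6, so the complex anion is 1−.
With 2 anions per cation, the cation must be 2×1 = 2+.
Cation: ligand charges sum to -1; for the ion to be 2+, Au = +3.

diamminebromo(triphenylphosphine)gold(III) bromodiisothiocyanatotrinitratoniobate(V)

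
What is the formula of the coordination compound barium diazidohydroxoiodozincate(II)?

Ligands: 1 hydroxo (OH, -1), 1 iodo (I, -1), 2 azido (N3, -1). Ligand charge sum = -4.
With Zn in oxidation state +2, the complex ion is [Zn...]^2−.
Charge balance with barium (+2) requires 1 complex ion per 1 barium.

Ba[ZnI(N3)2(OH)]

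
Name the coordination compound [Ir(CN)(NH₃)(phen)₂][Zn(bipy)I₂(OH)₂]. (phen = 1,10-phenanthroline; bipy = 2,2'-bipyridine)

Both ions are complex: the cation is named first with the plain metal name, the anion second with the -ate form; each ion's ligands are alphabetised independently.
Zinc is always +2 in its complexes; the anion's ligand charges sum to -4, so the complex anion is 2−.
A 1:1 salt means the cation carries the equal and opposite charge, 2+.
Cation: ligand charges sum to -1; for the ion to be 2+, Ir = +3.

amminecyanobis(1,10-phenanthroline)iridium(III) (2,2'-bipyridine)dihydroxodiiodozincate(II)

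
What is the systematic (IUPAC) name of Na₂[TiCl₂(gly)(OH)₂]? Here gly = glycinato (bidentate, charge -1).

sodium dichloro(glycinato)dihydroxotitanate(III)

The 2 sodium counter-ions carry a total charge of +2, so each complex ion is 2−.
Ligand charges: 2×hydroxo (-1 each), 2×chloro (-1 each), 1×glycinato (-1 each); total -5. So Ti + (-5) = 2−, giving Ti = +3.
Ligands are named alphabetically: chloro before glycinato before hydroxo.
The complex ion is anionic, so titanium takes the -ate form titanate(III).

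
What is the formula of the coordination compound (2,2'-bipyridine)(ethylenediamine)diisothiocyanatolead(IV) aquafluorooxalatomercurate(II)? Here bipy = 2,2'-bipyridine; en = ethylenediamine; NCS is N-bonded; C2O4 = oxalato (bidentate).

Cation [Pb…]: ligand charges -2, Pb(IV) ⇒ ion charge 2+.
Anion [Hg…]: ligand charges -3, Hg(II) ⇒ ion charge 1−.

[Pb(bipy)(en)(NCS)2][Hg(C2O4)F(H2O)]2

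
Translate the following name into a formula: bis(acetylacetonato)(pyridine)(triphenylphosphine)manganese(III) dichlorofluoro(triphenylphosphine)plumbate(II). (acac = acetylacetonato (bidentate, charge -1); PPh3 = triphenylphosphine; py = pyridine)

Cation [Mn…]: ligand charges -2, Mn(III) ⇒ ion charge 1+.
Anion [Pb…]: ligand charges -3, Pb(II) ⇒ ion charge 1−.
One 1+ cation balances one 1− anion.

[Mn(acac)2(PPh3)(py)][PbCl2F(PPh3)]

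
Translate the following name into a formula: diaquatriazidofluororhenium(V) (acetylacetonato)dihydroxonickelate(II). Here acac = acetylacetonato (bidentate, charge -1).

Cation [Re…]: ligand charges -4, Re(V) ⇒ ion charge 1+.
Anion [Ni…]: ligand charges -3, Ni(II) ⇒ ion charge 1−.
One 1+ cation balances one 1− anion.

[ReF(H2O)2(N3)3][Ni(acac)(OH)2]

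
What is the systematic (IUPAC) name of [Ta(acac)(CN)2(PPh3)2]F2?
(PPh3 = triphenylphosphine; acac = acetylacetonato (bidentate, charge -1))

(acetylacetonato)dicyanobis(triphenylphosphine)tantalum(V) fluoride

The 2 fluoride counter-ions carry a total charge of -2, so each complex ion is 2+.
Ligand charges: 2×cyano (-1 each), 2×triphenylphosphine (neutral), 1×acetylacetonato (-1 each); total -3. So Ta + (-3) = 2+, giving Ta = +5.
Ligands are named alphabetically: acetylacetonato before cyano before triphenylphosphine.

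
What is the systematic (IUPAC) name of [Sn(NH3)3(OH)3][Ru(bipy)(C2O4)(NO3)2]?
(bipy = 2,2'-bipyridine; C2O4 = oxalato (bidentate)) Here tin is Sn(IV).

Both ions are complex: the cation is named first with the plain metal name, the anion second with the -ate form; each ion's ligands are alphabetised independently.
Sn is given as +4; the cation's ligand charges sum to -3, so the complex cation is 1+.
A 1:1 salt means the anion carries the equal and opposite charge, 1−.
Anion: ligand charges sum to -4; for the ion to be 1−, Ru = +3.

triamminetrihydroxotin(IV) (2,2'-bipyridine)dinitratooxalatoruthenate(III)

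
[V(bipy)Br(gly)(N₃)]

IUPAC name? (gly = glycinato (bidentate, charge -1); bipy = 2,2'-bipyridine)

azido(2,2'-bipyridine)bromo(glycinato)vanadium(III)

There is no counter-ion, so the complex is neutral overall.
Ligand charges: 1×azido (-1 each), 1×bromo (-1 each), 1×glycinato (-1 each), 1×2,2'-bipyridine (neutral); total -3. So V + (-3) = 0, giving V = +3.
Ligands are named alphabetically: azido before bipyridine before bromo before glycinato.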